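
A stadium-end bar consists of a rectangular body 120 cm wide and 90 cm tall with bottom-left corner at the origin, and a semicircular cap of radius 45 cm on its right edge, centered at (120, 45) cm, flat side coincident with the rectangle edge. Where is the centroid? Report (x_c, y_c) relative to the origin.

rectangular body: A = 120 × 90 = 10800.00, centroid at (60.00, 45.00).
semicircular end: A = ½π·45² = 3180.86, centroid at (139.10, 45.00).
ΣA = 13980.86 cm²
ΣAx_c = (10800.00)(60.00) + (3180.86)(139.10) = 1090453.51 cm³
ΣAy_c = (10800.00)(45.00) + (3180.86)(45.00) = 629138.82 cm³
x_c = 1090453.51 / 13980.86 = 78.00 cm
y_c = 629138.82 / 13980.86 = 45.00 cm

x_c = 78.00 cm, y_c = 45.00 cm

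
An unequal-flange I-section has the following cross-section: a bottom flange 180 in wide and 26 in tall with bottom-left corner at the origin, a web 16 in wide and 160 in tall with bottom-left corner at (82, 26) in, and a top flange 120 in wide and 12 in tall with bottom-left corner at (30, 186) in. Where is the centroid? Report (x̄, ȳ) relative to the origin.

x̄ = 90.00 in, ȳ = 70.12 in

bottom flange: A = 180 × 26 = 4680.00, centroid at (90.00, 13.00).
web: A = 16 × 160 = 2560.00, centroid at (90.00, 106.00).
top flange: A = 120 × 12 = 1440.00, centroid at (90.00, 192.00).
ΣA = 8680.00 in²
ΣAx̄ = (4680.00)(90.00) + (2560.00)(90.00) + (1440.00)(90.00) = 781200.00 in³
ΣAȳ = (4680.00)(13.00) + (2560.00)(106.00) + (1440.00)(192.00) = 608680.00 in³
x̄ = 781200.00 / 8680.00 = 90.00 in
ȳ = 608680.00 / 8680.00 = 70.12 in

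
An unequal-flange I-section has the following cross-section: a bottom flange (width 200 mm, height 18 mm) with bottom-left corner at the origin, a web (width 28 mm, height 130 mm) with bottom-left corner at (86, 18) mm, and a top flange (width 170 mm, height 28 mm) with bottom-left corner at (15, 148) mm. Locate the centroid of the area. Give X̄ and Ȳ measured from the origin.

X̄ = 100.00 mm, Ȳ = 92.14 mm

Part | A | x̄ᵢ | ȳᵢ | A·x̄ᵢ | A·ȳᵢ
bottom flange | 3600.00 | 100.00 | 9.00 | 360000.00 | 32400.00
web | 3640.00 | 100.00 | 83.00 | 364000.00 | 302120.00
top flange | 4760.00 | 100.00 | 162.00 | 476000.00 | 771120.00
Σ | 12000.00 |  |  | 1200000.00 | 1105640.00
X̄ = 1200000.00 / 12000.00 = 100.00 mm
Ȳ = 1105640.00 / 12000.00 = 92.14 mm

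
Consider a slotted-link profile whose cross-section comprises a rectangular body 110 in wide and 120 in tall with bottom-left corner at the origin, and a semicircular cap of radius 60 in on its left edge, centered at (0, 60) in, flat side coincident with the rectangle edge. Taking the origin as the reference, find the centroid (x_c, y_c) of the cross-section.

x_c = 30.87 in, y_c = 60.00 in

rectangular body: A = 110 × 120 = 13200.00, centroid at (55.00, 60.00).
semicircular end: A = ½π·60² = 5654.87, centroid at (-25.46, 60.00).
ΣA = 18854.87 in²
ΣAx_c = (13200.00)(55.00) + (5654.87)(-25.46) = 582000.00 in³
ΣAy_c = (13200.00)(60.00) + (5654.87)(60.00) = 1131292.01 in³
x_c = 582000.00 / 18854.87 = 30.87 in
y_c = 1131292.01 / 18854.87 = 60.00 in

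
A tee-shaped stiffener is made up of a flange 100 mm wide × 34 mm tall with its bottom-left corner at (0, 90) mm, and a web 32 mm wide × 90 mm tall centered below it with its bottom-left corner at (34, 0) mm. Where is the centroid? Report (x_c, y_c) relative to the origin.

web: A = 32 × 90 = 2880.00, centroid at (50.00, 45.00).
flange: A = 100 × 34 = 3400.00, centroid at (50.00, 107.00).
ΣA = 6280.00 mm²
ΣAx_c = (2880.00)(50.00) + (3400.00)(50.00) = 314000.00 mm³
ΣAy_c = (2880.00)(45.00) + (3400.00)(107.00) = 493400.00 mm³
x_c = 314000.00 / 6280.00 = 50.00 mm
y_c = 493400.00 / 6280.00 = 78.57 mm

x_c = 50.00 mm, y_c = 78.57 mm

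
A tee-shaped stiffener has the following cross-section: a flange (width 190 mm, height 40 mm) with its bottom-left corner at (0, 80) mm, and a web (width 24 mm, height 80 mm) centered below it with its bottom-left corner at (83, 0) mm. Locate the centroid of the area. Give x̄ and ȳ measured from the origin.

x̄ = 95.00 mm, ȳ = 87.90 mm

Part | A | x̄ᵢ | ȳᵢ | A·x̄ᵢ | A·ȳᵢ
web | 1920.00 | 95.00 | 40.00 | 182400.00 | 76800.00
flange | 7600.00 | 95.00 | 100.00 | 722000.00 | 760000.00
Σ | 9520.00 |  |  | 904400.00 | 836800.00
x̄ = 904400.00 / 9520.00 = 95.00 mm
ȳ = 836800.00 / 9520.00 = 87.90 mm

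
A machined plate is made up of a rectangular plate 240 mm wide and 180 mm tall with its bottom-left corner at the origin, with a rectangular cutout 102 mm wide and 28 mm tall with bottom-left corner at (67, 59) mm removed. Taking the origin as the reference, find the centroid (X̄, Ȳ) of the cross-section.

X̄ = 120.14 mm, Ȳ = 91.20 mm

Part | A | x̄ᵢ | ȳᵢ | A·x̄ᵢ | A·ȳᵢ
plate | 43200.00 | 120.00 | 90.00 | 5184000.00 | 3888000.00
hole | -2856.00 | 118.00 | 73.00 | -337008.00 | -208488.00
Σ | 40344.00 |  |  | 4846992.00 | 3679512.00
X̄ = 4846992.00 / 40344.00 = 120.14 mm
Ȳ = 3679512.00 / 40344.00 = 91.20 mm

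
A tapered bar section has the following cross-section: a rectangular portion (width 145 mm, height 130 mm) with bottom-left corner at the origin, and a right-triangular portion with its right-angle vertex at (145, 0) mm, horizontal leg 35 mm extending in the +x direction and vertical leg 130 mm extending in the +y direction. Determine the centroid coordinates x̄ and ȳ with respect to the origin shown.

Part | A | x̄ᵢ | ȳᵢ | A·x̄ᵢ | A·ȳᵢ
rectangular portion | 18850.00 | 72.50 | 65.00 | 1366625.00 | 1225250.00
triangular portion | 2275.00 | 156.67 | 43.33 | 356416.67 | 98583.33
Σ | 21125.00 |  |  | 1723041.67 | 1323833.33
x̄ = 1723041.67 / 21125.00 = 81.56 mm
ȳ = 1323833.33 / 21125.00 = 62.67 mm

x̄ = 81.56 mm, ȳ = 62.67 mm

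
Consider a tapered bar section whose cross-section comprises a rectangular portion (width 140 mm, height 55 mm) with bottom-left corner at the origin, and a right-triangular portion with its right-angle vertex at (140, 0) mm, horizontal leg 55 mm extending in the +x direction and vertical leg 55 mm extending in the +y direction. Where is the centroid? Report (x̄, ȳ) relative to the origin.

x̄ = 84.50 mm, ȳ = 26.00 mm

rectangular portion: A = 140 × 55 = 7700.00, centroid at (70.00, 27.50).
triangular portion: A = ½·55·55 = 1512.50, centroid at (158.33, 18.33).
ΣA = 9212.50 mm²
ΣAx̄ = (7700.00)(70.00) + (1512.50)(158.33) = 778479.17 mm³
ΣAȳ = (7700.00)(27.50) + (1512.50)(18.33) = 239479.17 mm³
x̄ = 778479.17 / 9212.50 = 84.50 mm
ȳ = 239479.17 / 9212.50 = 26.00 mm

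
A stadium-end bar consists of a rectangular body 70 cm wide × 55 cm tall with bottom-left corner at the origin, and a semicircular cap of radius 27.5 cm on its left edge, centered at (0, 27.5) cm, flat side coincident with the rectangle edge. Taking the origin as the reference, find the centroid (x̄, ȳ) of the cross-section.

x̄ = 24.00 cm, ȳ = 27.50 cm

rectangular body: A = 70 × 55 = 3850.00, centroid at (35.00, 27.50).
semicircular end: A = ½π·27.5² = 1187.91, centroid at (-11.67, 27.50).
ΣA = 5037.91 cm², ΣAx̄ = 120885.42 cm³, ΣAȳ = 138542.65 cm³.
x̄ = 120885.42/5037.91 = 24.00 cm; ȳ = 138542.65/5037.91 = 27.50 cm.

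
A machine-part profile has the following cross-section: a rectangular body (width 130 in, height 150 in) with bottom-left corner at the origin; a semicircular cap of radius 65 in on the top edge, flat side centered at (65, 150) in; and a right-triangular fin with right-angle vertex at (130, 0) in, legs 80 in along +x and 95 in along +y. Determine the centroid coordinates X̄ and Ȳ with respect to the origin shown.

Part | A | x̄ᵢ | ȳᵢ | A·x̄ᵢ | A·ȳᵢ
rectangular body | 19500.00 | 65.00 | 75.00 | 1267500.00 | 1462500.00
semicircular top | 6636.61 | 65.00 | 177.59 | 431379.94 | 1178575.51
triangular fin | 3800.00 | 156.67 | 31.67 | 595333.33 | 120333.33
Σ | 29936.61 |  |  | 2294213.27 | 2761408.84
X̄ = 2294213.27 / 29936.61 = 76.64 in
Ȳ = 2761408.84 / 29936.61 = 92.24 in

X̄ = 76.64 in, Ȳ = 92.24 in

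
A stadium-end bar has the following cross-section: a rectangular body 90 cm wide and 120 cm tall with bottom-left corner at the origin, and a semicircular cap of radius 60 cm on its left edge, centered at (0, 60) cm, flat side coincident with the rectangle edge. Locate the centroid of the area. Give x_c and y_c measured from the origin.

rectangular body: A = 90 × 120 = 10800.00, centroid at (45.00, 60.00).
semicircular end: A = ½π·60² = 5654.87, centroid at (-25.46, 60.00).
ΣA = 16454.87 cm², ΣAx_c = 342000.00 cm³, ΣAy_c = 987292.01 cm³.
x_c = 342000.00/16454.87 = 20.78 cm; y_c = 987292.01/16454.87 = 60.00 cm.

x_c = 20.78 cm, y_c = 60.00 cm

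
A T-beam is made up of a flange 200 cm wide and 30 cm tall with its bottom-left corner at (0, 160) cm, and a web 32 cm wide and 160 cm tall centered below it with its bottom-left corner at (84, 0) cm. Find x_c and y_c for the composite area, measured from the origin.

web: A = 32 × 160 = 5120.00, centroid at (100.00, 80.00).
flange: A = 200 × 30 = 6000.00, centroid at (100.00, 175.00).
ΣA = 11120.00 cm², ΣAx_c = 1112000.00 cm³, ΣAy_c = 1459600.00 cm³.
x_c = 1112000.00/11120.00 = 100.00 cm; y_c = 1459600.00/11120.00 = 131.26 cm.

x_c = 100.00 cm, y_c = 131.26 cm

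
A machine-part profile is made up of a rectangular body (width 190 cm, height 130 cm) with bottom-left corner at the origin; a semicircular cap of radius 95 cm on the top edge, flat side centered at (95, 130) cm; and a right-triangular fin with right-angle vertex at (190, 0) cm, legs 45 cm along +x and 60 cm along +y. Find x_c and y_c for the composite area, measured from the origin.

x_c = 98.69 cm, y_c = 100.61 cm

rectangular body: A = 190 × 130 = 24700.00, centroid at (95.00, 65.00).
semicircular top: A = ½π·95² = 14176.44, centroid at (95.00, 170.32).
triangular fin: A = ½·45·60 = 1350.00, centroid at (205.00, 20.00).
ΣA = 40226.44 cm², ΣAx_c = 3970011.50 cm³, ΣAy_c = 4047020.12 cm³.
x_c = 3970011.50/40226.44 = 98.69 cm; y_c = 4047020.12/40226.44 = 100.61 cm.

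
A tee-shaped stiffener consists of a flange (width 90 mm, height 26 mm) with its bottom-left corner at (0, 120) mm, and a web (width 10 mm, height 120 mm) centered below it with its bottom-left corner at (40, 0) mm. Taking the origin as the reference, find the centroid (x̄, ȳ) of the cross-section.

web: A = 10 × 120 = 1200.00, centroid at (45.00, 60.00).
flange: A = 90 × 26 = 2340.00, centroid at (45.00, 133.00).
ΣA = 3540.00 mm², ΣAx̄ = 159300.00 mm³, ΣAȳ = 383220.00 mm³.
x̄ = 159300.00/3540.00 = 45.00 mm; ȳ = 383220.00/3540.00 = 108.25 mm.

x̄ = 45.00 mm, ȳ = 108.25 mm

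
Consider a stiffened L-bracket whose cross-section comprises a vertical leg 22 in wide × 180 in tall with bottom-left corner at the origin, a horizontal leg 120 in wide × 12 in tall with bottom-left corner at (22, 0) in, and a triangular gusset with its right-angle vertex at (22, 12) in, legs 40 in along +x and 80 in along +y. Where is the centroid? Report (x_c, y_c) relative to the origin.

x_c = 31.17 in, y_c = 60.99 in

vertical leg: A = 22 × 180 = 3960.00, centroid at (11.00, 90.00).
horizontal leg: A = 120 × 12 = 1440.00, centroid at (82.00, 6.00).
gusset: A = ½·40·80 = 1600.00, centroid at (35.33, 38.67).
ΣA = 7000.00 in²
ΣAx_c = (3960.00)(11.00) + (1440.00)(82.00) + (1600.00)(35.33) = 218173.33 in³
ΣAy_c = (3960.00)(90.00) + (1440.00)(6.00) + (1600.00)(38.67) = 426906.67 in³
x_c = 218173.33 / 7000.00 = 31.17 in
y_c = 426906.67 / 7000.00 = 60.99 in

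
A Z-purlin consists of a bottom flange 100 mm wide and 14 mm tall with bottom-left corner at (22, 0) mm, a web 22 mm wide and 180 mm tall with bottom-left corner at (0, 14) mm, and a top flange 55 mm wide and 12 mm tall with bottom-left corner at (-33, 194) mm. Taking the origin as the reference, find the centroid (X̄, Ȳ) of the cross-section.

X̄ = 23.38 mm, Ȳ = 91.97 mm

Part | A | x̄ᵢ | ȳᵢ | A·x̄ᵢ | A·ȳᵢ
bottom flange | 1400.00 | 72.00 | 7.00 | 100800.00 | 9800.00
web | 3960.00 | 11.00 | 104.00 | 43560.00 | 411840.00
top flange | 660.00 | -5.50 | 200.00 | -3630.00 | 132000.00
Σ | 6020.00 |  |  | 140730.00 | 553640.00
X̄ = 140730.00 / 6020.00 = 23.38 mm
Ȳ = 553640.00 / 6020.00 = 91.97 mm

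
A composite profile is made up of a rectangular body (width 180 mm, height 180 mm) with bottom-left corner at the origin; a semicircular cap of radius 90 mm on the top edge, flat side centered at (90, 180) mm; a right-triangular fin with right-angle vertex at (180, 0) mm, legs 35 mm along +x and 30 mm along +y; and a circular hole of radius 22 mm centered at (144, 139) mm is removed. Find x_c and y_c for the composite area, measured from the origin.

x_c = 89.35 mm, y_c = 124.32 mm

rectangular body: A = 180 × 180 = 32400.00, centroid at (90.00, 90.00).
semicircular top: A = ½π·90² = 12723.45, centroid at (90.00, 218.20).
triangular fin: A = ½·35·30 = 525.00, centroid at (191.67, 10.00).
hole: A = −π·22² = -1520.53, centroid at (144.00, 139.00).
ΣA = 44127.92 mm², ΣAx_c = 3942779.08 mm³, ΣAy_c = 5486117.26 mm³.
x_c = 3942779.08/44127.92 = 89.35 mm; y_c = 5486117.26/44127.92 = 124.32 mm.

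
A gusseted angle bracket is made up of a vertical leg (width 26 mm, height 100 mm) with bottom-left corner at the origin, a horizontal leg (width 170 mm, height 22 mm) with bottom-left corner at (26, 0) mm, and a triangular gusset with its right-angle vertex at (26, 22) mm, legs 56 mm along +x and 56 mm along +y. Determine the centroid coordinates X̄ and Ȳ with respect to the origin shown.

X̄ = 65.63 mm, Ȳ = 29.70 mm

vertical leg: A = 26 × 100 = 2600.00, centroid at (13.00, 50.00).
horizontal leg: A = 170 × 22 = 3740.00, centroid at (111.00, 11.00).
gusset: A = ½·56·56 = 1568.00, centroid at (44.67, 40.67).
ΣA = 7908.00 mm², ΣAX̄ = 518977.33 mm³, ΣAȲ = 234905.33 mm³.
X̄ = 518977.33/7908.00 = 65.63 mm; Ȳ = 234905.33/7908.00 = 29.70 mm.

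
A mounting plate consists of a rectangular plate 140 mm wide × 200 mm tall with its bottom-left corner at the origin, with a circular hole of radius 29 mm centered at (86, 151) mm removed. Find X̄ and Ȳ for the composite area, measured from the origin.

Part | A | x̄ᵢ | ȳᵢ | A·x̄ᵢ | A·ȳᵢ
plate | 28000.00 | 70.00 | 100.00 | 1960000.00 | 2800000.00
hole | -2642.08 | 86.00 | 151.00 | -227218.83 | -398953.99
Σ | 25357.92 |  |  | 1732781.17 | 2401046.01
X̄ = 1732781.17 / 25357.92 = 68.33 mm
Ȳ = 2401046.01 / 25357.92 = 94.69 mm

X̄ = 68.33 mm, Ȳ = 94.69 mm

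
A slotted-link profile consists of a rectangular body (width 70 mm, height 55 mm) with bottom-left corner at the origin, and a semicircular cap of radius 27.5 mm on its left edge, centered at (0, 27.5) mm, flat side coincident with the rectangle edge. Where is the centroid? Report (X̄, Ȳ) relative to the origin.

X̄ = 24.00 mm, Ȳ = 27.50 mm

rectangular body: A = 70 × 55 = 3850.00, centroid at (35.00, 27.50).
semicircular end: A = ½π·27.5² = 1187.91, centroid at (-11.67, 27.50).
ΣA = 5037.91 mm², ΣAX̄ = 120885.42 mm³, ΣAȲ = 138542.65 mm³.
X̄ = 120885.42/5037.91 = 24.00 mm; Ȳ = 138542.65/5037.91 = 27.50 mm.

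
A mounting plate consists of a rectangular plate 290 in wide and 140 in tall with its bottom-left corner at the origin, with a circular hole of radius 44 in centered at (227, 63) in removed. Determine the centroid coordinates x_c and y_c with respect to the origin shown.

plate: A = 290 × 140 = 40600.00, centroid at (145.00, 70.00).
hole: A = −π·44² = -6082.12, centroid at (227.00, 63.00).
ΣA = 34517.88 in², ΣAx_c = 4506357.99 in³, ΣAy_c = 2458826.23 in³.
x_c = 4506357.99/34517.88 = 130.55 in; y_c = 2458826.23/34517.88 = 71.23 in.

x_c = 130.55 in, y_c = 71.23 in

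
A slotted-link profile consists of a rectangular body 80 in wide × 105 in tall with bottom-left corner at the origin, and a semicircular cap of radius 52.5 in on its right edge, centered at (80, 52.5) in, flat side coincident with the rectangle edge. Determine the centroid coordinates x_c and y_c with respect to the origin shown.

rectangular body: A = 80 × 105 = 8400.00, centroid at (40.00, 52.50).
semicircular end: A = ½π·52.5² = 4329.51, centroid at (102.28, 52.50).
ΣA = 12729.51 in², ΣAx_c = 778829.34 in³, ΣAy_c = 668299.14 in³.
x_c = 778829.34/12729.51 = 61.18 in; y_c = 668299.14/12729.51 = 52.50 in.

x_c = 61.18 in, y_c = 52.50 in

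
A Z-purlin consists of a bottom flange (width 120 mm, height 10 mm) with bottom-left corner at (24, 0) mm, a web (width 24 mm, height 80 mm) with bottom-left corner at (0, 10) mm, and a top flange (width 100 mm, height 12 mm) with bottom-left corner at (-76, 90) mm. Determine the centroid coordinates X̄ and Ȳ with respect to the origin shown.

Part | A | x̄ᵢ | ȳᵢ | A·x̄ᵢ | A·ȳᵢ
bottom flange | 1200.00 | 84.00 | 5.00 | 100800.00 | 6000.00
web | 1920.00 | 12.00 | 50.00 | 23040.00 | 96000.00
top flange | 1200.00 | -26.00 | 96.00 | -31200.00 | 115200.00
Σ | 4320.00 |  |  | 92640.00 | 217200.00
X̄ = 92640.00 / 4320.00 = 21.44 mm
Ȳ = 217200.00 / 4320.00 = 50.28 mm

X̄ = 21.44 mm, Ȳ = 50.28 mm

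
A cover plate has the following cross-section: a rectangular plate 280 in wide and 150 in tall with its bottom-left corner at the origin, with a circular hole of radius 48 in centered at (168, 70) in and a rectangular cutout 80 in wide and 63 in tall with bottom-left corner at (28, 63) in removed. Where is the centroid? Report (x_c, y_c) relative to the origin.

x_c = 145.39 in, y_c = 72.91 in

Part | A | x̄ᵢ | ȳᵢ | A·x̄ᵢ | A·ȳᵢ
plate | 42000.00 | 140.00 | 75.00 | 5880000.00 | 3150000.00
hole 1 | -7238.23 | 168.00 | 70.00 | -1216022.55 | -506676.06
hole 2 | -5040.00 | 68.00 | 94.50 | -342720.00 | -476280.00
Σ | 29721.77 |  |  | 4321257.45 | 2167043.94
x_c = 4321257.45 / 29721.77 = 145.39 in
y_c = 2167043.94 / 29721.77 = 72.91 in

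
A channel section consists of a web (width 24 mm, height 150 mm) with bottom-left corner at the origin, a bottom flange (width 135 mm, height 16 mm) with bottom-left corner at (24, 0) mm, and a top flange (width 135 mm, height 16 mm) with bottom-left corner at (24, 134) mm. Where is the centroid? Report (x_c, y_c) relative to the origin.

x_c = 55.36 mm, y_c = 75.00 mm

Part | A | x̄ᵢ | ȳᵢ | A·x̄ᵢ | A·ȳᵢ
web | 3600.00 | 12.00 | 75.00 | 43200.00 | 270000.00
bottom flange | 2160.00 | 91.50 | 8.00 | 197640.00 | 17280.00
top flange | 2160.00 | 91.50 | 142.00 | 197640.00 | 306720.00
Σ | 7920.00 |  |  | 438480.00 | 594000.00
x_c = 438480.00 / 7920.00 = 55.36 mm
y_c = 594000.00 / 7920.00 = 75.00 mm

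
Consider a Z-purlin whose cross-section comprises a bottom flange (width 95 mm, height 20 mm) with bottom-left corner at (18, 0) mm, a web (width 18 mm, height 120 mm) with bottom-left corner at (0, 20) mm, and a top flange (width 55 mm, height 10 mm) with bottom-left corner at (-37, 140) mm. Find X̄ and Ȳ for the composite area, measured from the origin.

X̄ = 30.08 mm, Ȳ = 58.90 mm

bottom flange: A = 95 × 20 = 1900.00, centroid at (65.50, 10.00).
web: A = 18 × 120 = 2160.00, centroid at (9.00, 80.00).
top flange: A = 55 × 10 = 550.00, centroid at (-9.50, 145.00).
ΣA = 4610.00 mm², ΣAX̄ = 138665.00 mm³, ΣAȲ = 271550.00 mm³.
X̄ = 138665.00/4610.00 = 30.08 mm; Ȳ = 271550.00/4610.00 = 58.90 mm.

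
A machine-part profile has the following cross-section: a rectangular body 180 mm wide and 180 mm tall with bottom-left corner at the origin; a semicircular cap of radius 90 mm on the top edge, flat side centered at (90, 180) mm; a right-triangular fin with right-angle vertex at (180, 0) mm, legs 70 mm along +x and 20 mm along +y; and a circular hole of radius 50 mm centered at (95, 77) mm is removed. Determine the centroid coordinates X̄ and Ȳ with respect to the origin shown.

X̄ = 91.06 mm, Ȳ = 134.11 mm

rectangular body: A = 180 × 180 = 32400.00, centroid at (90.00, 90.00).
semicircular top: A = ½π·90² = 12723.45, centroid at (90.00, 218.20).
triangular fin: A = ½·70·20 = 700.00, centroid at (203.33, 6.67).
hole: A = −π·50² = -7853.98, centroid at (95.00, 77.00).
ΣA = 37969.47 mm²
ΣAX̄ = (32400.00)(90.00) + (12723.45)(90.00) + (700.00)(203.33) + (-7853.98)(95.00) = 3457315.60 mm³
ΣAȲ = (32400.00)(90.00) + (12723.45)(218.20) + (700.00)(6.67) + (-7853.98)(77.00) = 5092131.13 mm³
X̄ = 3457315.60 / 37969.47 = 91.06 mm
Ȳ = 5092131.13 / 37969.47 = 134.11 mm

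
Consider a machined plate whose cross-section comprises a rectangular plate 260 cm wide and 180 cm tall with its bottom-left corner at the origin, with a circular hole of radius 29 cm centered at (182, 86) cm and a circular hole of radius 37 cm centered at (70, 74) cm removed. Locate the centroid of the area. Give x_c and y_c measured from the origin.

plate: A = 260 × 180 = 46800.00, centroid at (130.00, 90.00).
hole 1: A = −π·29² = -2642.08, centroid at (182.00, 86.00).
hole 2: A = −π·37² = -4300.84, centroid at (70.00, 74.00).
ΣA = 39857.08 cm², ΣAx_c = 5302082.72 cm³, ΣAy_c = 3666518.98 cm³.
x_c = 5302082.72/39857.08 = 133.03 cm; y_c = 3666518.98/39857.08 = 91.99 cm.

x_c = 133.03 cm, y_c = 91.99 cm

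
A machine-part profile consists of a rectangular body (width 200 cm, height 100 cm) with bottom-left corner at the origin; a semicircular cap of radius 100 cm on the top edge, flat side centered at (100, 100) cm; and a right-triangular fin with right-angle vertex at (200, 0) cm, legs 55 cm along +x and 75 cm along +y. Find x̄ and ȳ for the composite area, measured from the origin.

x̄ = 106.46 cm, ȳ = 87.08 cm

rectangular body: A = 200 × 100 = 20000.00, centroid at (100.00, 50.00).
semicircular top: A = ½π·100² = 15707.96, centroid at (100.00, 142.44).
triangular fin: A = ½·55·75 = 2062.50, centroid at (218.33, 25.00).
ΣA = 37770.46 cm²
ΣAx̄ = (20000.00)(100.00) + (15707.96)(100.00) + (2062.50)(218.33) = 4021108.83 cm³
ΣAȳ = (20000.00)(50.00) + (15707.96)(142.44) + (2062.50)(25.00) = 3289025.49 cm³
x̄ = 4021108.83 / 37770.46 = 106.46 cm
ȳ = 3289025.49 / 37770.46 = 87.08 cm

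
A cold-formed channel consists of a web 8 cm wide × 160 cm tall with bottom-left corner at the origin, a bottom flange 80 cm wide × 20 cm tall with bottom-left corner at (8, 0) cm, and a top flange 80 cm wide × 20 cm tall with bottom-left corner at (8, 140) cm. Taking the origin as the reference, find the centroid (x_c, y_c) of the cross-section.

Part | A | x̄ᵢ | ȳᵢ | A·x̄ᵢ | A·ȳᵢ
web | 1280.00 | 4.00 | 80.00 | 5120.00 | 102400.00
bottom flange | 1600.00 | 48.00 | 10.00 | 76800.00 | 16000.00
top flange | 1600.00 | 48.00 | 150.00 | 76800.00 | 240000.00
Σ | 4480.00 |  |  | 158720.00 | 358400.00
x_c = 158720.00 / 4480.00 = 35.43 cm
y_c = 358400.00 / 4480.00 = 80.00 cm

x_c = 35.43 cm, y_c = 80.00 cm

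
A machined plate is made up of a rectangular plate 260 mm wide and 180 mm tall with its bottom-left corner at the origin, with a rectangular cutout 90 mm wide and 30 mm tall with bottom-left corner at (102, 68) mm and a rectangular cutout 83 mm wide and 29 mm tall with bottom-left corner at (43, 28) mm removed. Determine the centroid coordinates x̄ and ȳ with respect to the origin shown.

plate: A = 260 × 180 = 46800.00, centroid at (130.00, 90.00).
hole 1: A = −(90 × 30) = -2700.00, centroid at (147.00, 83.00).
hole 2: A = −(83 × 29) = -2407.00, centroid at (84.50, 42.50).
ΣA = 41693.00 mm², ΣAx̄ = 5483708.50 mm³, ΣAȳ = 3885602.50 mm³.
x̄ = 5483708.50/41693.00 = 131.53 mm; ȳ = 3885602.50/41693.00 = 93.20 mm.

x̄ = 131.53 mm, ȳ = 93.20 mm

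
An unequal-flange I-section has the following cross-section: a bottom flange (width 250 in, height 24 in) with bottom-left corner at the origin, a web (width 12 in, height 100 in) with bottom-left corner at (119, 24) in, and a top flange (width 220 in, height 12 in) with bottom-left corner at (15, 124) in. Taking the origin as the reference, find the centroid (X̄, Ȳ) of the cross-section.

X̄ = 125.00 in, Ȳ = 51.22 in

bottom flange: A = 250 × 24 = 6000.00, centroid at (125.00, 12.00).
web: A = 12 × 100 = 1200.00, centroid at (125.00, 74.00).
top flange: A = 220 × 12 = 2640.00, centroid at (125.00, 130.00).
ΣA = 9840.00 in², ΣAX̄ = 1230000.00 in³, ΣAȲ = 504000.00 in³.
X̄ = 1230000.00/9840.00 = 125.00 in; Ȳ = 504000.00/9840.00 = 51.22 in.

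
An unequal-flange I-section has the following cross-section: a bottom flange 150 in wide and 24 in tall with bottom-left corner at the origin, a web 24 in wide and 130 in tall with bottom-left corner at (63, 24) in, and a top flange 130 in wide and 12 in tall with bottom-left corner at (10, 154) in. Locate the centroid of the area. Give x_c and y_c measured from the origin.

bottom flange: A = 150 × 24 = 3600.00, centroid at (75.00, 12.00).
web: A = 24 × 130 = 3120.00, centroid at (75.00, 89.00).
top flange: A = 130 × 12 = 1560.00, centroid at (75.00, 160.00).
ΣA = 8280.00 in², ΣAx_c = 621000.00 in³, ΣAy_c = 570480.00 in³.
x_c = 621000.00/8280.00 = 75.00 in; y_c = 570480.00/8280.00 = 68.90 in.

x_c = 75.00 in, y_c = 68.90 in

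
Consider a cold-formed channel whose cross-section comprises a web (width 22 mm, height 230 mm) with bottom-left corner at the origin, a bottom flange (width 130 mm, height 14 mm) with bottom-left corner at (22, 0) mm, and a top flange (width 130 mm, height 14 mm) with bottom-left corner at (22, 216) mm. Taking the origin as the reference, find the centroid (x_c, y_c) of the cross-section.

x_c = 42.80 mm, y_c = 115.00 mm

web: A = 22 × 230 = 5060.00, centroid at (11.00, 115.00).
bottom flange: A = 130 × 14 = 1820.00, centroid at (87.00, 7.00).
top flange: A = 130 × 14 = 1820.00, centroid at (87.00, 223.00).
ΣA = 8700.00 mm², ΣAx_c = 372340.00 mm³, ΣAy_c = 1000500.00 mm³.
x_c = 372340.00/8700.00 = 42.80 mm; y_c = 1000500.00/8700.00 = 115.00 mm.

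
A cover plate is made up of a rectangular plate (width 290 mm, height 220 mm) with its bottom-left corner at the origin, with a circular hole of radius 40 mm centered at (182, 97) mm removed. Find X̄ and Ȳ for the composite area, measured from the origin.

plate: A = 290 × 220 = 63800.00, centroid at (145.00, 110.00).
hole: A = −π·40² = -5026.55, centroid at (182.00, 97.00).
ΣA = 58773.45 mm², ΣAX̄ = 8336168.22 mm³, ΣAȲ = 6530424.82 mm³.
X̄ = 8336168.22/58773.45 = 141.84 mm; Ȳ = 6530424.82/58773.45 = 111.11 mm.

X̄ = 141.84 mm, Ȳ = 111.11 mm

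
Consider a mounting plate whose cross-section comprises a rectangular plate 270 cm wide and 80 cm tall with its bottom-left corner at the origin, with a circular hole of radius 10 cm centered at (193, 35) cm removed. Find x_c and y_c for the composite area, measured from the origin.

x_c = 134.14 cm, y_c = 40.07 cm

plate: A = 270 × 80 = 21600.00, centroid at (135.00, 40.00).
hole: A = −π·10² = -314.16, centroid at (193.00, 35.00).
ΣA = 21285.84 cm², ΣAx_c = 2855367.26 cm³, ΣAy_c = 853004.43 cm³.
x_c = 2855367.26/21285.84 = 134.14 cm; y_c = 853004.43/21285.84 = 40.07 cm.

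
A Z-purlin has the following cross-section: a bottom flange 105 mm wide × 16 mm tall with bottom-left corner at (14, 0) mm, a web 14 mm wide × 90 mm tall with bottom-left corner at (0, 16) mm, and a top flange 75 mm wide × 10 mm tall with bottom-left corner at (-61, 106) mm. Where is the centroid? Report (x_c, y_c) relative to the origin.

x_c = 27.89 mm, y_c = 47.03 mm

bottom flange: A = 105 × 16 = 1680.00, centroid at (66.50, 8.00).
web: A = 14 × 90 = 1260.00, centroid at (7.00, 61.00).
top flange: A = 75 × 10 = 750.00, centroid at (-23.50, 111.00).
ΣA = 3690.00 mm², ΣAx_c = 102915.00 mm³, ΣAy_c = 173550.00 mm³.
x_c = 102915.00/3690.00 = 27.89 mm; y_c = 173550.00/3690.00 = 47.03 mm.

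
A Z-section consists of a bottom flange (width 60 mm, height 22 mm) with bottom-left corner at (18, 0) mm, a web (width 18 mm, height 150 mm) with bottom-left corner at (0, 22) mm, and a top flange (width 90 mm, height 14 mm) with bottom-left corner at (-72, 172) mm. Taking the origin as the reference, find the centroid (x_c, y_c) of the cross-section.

Part | A | x̄ᵢ | ȳᵢ | A·x̄ᵢ | A·ȳᵢ
bottom flange | 1320.00 | 48.00 | 11.00 | 63360.00 | 14520.00
web | 2700.00 | 9.00 | 97.00 | 24300.00 | 261900.00
top flange | 1260.00 | -27.00 | 179.00 | -34020.00 | 225540.00
Σ | 5280.00 |  |  | 53640.00 | 501960.00
x_c = 53640.00 / 5280.00 = 10.16 mm
y_c = 501960.00 / 5280.00 = 95.07 mm

x_c = 10.16 mm, y_c = 95.07 mm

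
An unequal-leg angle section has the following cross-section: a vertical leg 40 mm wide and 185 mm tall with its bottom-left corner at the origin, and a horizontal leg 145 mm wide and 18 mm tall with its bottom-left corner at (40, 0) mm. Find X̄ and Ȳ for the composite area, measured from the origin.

X̄ = 44.12 mm, Ȳ = 70.73 mm

vertical leg: A = 40 × 185 = 7400.00, centroid at (20.00, 92.50).
horizontal leg: A = 145 × 18 = 2610.00, centroid at (112.50, 9.00).
ΣA = 10010.00 mm², ΣAX̄ = 441625.00 mm³, ΣAȲ = 707990.00 mm³.
X̄ = 441625.00/10010.00 = 44.12 mm; Ȳ = 707990.00/10010.00 = 70.73 mm.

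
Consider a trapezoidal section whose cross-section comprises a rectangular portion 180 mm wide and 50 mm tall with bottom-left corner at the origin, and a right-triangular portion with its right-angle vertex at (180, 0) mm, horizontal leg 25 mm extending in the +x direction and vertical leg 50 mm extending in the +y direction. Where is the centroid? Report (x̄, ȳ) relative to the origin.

rectangular portion: A = 180 × 50 = 9000.00, centroid at (90.00, 25.00).
triangular portion: A = ½·25·50 = 625.00, centroid at (188.33, 16.67).
ΣA = 9625.00 mm², ΣAx̄ = 927708.33 mm³, ΣAȳ = 235416.67 mm³.
x̄ = 927708.33/9625.00 = 96.39 mm; ȳ = 235416.67/9625.00 = 24.46 mm.

x̄ = 96.39 mm, ȳ = 24.46 mm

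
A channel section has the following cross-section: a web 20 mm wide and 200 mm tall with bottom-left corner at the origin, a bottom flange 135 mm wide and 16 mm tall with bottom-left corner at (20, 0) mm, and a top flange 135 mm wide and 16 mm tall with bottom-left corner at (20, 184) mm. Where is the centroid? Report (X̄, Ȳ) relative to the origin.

X̄ = 50.24 mm, Ȳ = 100.00 mm

web: A = 20 × 200 = 4000.00, centroid at (10.00, 100.00).
bottom flange: A = 135 × 16 = 2160.00, centroid at (87.50, 8.00).
top flange: A = 135 × 16 = 2160.00, centroid at (87.50, 192.00).
ΣA = 8320.00 mm²
ΣAX̄ = (4000.00)(10.00) + (2160.00)(87.50) + (2160.00)(87.50) = 418000.00 mm³
ΣAȲ = (4000.00)(100.00) + (2160.00)(8.00) + (2160.00)(192.00) = 832000.00 mm³
X̄ = 418000.00 / 8320.00 = 50.24 mm
Ȳ = 832000.00 / 8320.00 = 100.00 mm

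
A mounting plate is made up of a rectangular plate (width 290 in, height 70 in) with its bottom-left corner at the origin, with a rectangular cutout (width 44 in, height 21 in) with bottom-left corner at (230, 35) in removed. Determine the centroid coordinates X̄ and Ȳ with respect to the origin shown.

plate: A = 290 × 70 = 20300.00, centroid at (145.00, 35.00).
hole: A = −(44 × 21) = -924.00, centroid at (252.00, 45.50).
ΣA = 19376.00 in²
ΣAX̄ = (20300.00)(145.00) + (-924.00)(252.00) = 2710652.00 in³
ΣAȲ = (20300.00)(35.00) + (-924.00)(45.50) = 668458.00 in³
X̄ = 2710652.00 / 19376.00 = 139.90 in
Ȳ = 668458.00 / 19376.00 = 34.50 in

X̄ = 139.90 in, Ȳ = 34.50 in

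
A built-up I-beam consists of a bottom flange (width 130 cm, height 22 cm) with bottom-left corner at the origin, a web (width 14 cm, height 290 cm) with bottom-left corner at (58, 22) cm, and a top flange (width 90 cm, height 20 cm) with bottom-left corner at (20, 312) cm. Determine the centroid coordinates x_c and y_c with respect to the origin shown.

x_c = 65.00 cm, y_c = 147.83 cm

bottom flange: A = 130 × 22 = 2860.00, centroid at (65.00, 11.00).
web: A = 14 × 290 = 4060.00, centroid at (65.00, 167.00).
top flange: A = 90 × 20 = 1800.00, centroid at (65.00, 322.00).
ΣA = 8720.00 cm², ΣAx_c = 566800.00 cm³, ΣAy_c = 1289080.00 cm³.
x_c = 566800.00/8720.00 = 65.00 cm; y_c = 1289080.00/8720.00 = 147.83 cm.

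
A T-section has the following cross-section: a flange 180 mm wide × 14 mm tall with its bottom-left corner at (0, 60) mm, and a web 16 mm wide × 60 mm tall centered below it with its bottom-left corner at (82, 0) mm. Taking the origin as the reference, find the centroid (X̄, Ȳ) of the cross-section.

X̄ = 90.00 mm, Ȳ = 56.79 mm

Part | A | x̄ᵢ | ȳᵢ | A·x̄ᵢ | A·ȳᵢ
web | 960.00 | 90.00 | 30.00 | 86400.00 | 28800.00
flange | 2520.00 | 90.00 | 67.00 | 226800.00 | 168840.00
Σ | 3480.00 |  |  | 313200.00 | 197640.00
X̄ = 313200.00 / 3480.00 = 90.00 mm
Ȳ = 197640.00 / 3480.00 = 56.79 mm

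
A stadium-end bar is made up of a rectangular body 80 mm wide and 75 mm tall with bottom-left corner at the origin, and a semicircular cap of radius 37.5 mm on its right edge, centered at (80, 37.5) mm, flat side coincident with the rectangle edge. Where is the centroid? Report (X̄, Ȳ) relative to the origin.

X̄ = 55.05 mm, Ȳ = 37.50 mm

rectangular body: A = 80 × 75 = 6000.00, centroid at (40.00, 37.50).
semicircular end: A = ½π·37.5² = 2208.93, centroid at (95.92, 37.50).
ΣA = 8208.93 mm², ΣAX̄ = 451870.84 mm³, ΣAȲ = 307834.96 mm³.
X̄ = 451870.84/8208.93 = 55.05 mm; Ȳ = 307834.96/8208.93 = 37.50 mm.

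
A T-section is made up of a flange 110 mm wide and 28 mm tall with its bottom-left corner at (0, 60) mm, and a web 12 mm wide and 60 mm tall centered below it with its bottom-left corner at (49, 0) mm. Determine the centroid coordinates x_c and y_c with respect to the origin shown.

web: A = 12 × 60 = 720.00, centroid at (55.00, 30.00).
flange: A = 110 × 28 = 3080.00, centroid at (55.00, 74.00).
ΣA = 3800.00 mm²
ΣAx_c = (720.00)(55.00) + (3080.00)(55.00) = 209000.00 mm³
ΣAy_c = (720.00)(30.00) + (3080.00)(74.00) = 249520.00 mm³
x_c = 209000.00 / 3800.00 = 55.00 mm
y_c = 249520.00 / 3800.00 = 65.66 mm

x_c = 55.00 mm, y_c = 65.66 mm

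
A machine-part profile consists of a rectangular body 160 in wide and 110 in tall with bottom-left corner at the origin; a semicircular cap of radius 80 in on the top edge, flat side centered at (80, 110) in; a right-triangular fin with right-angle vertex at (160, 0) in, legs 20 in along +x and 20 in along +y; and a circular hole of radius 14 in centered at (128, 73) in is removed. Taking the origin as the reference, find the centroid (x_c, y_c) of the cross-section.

x_c = 79.55 in, y_c = 87.07 in

rectangular body: A = 160 × 110 = 17600.00, centroid at (80.00, 55.00).
semicircular top: A = ½π·80² = 10053.10, centroid at (80.00, 143.95).
triangular fin: A = ½·20·20 = 200.00, centroid at (166.67, 6.67).
hole: A = −π·14² = -615.75, centroid at (128.00, 73.00).
ΣA = 27237.34 in²
ΣAx_c = (17600.00)(80.00) + (10053.10)(80.00) + (200.00)(166.67) + (-615.75)(128.00) = 2166764.78 in³
ΣAy_c = (17600.00)(55.00) + (10053.10)(143.95) + (200.00)(6.67) + (-615.75)(73.00) = 2371557.37 in³
x_c = 2166764.78 / 27237.34 = 79.55 in
y_c = 2371557.37 / 27237.34 = 87.07 in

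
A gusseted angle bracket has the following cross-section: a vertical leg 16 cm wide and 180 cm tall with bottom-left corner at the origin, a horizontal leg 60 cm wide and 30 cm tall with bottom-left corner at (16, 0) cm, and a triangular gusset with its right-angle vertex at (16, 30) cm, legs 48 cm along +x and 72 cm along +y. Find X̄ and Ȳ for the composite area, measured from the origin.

X̄ = 25.15 cm, Ȳ = 59.22 cm

vertical leg: A = 16 × 180 = 2880.00, centroid at (8.00, 90.00).
horizontal leg: A = 60 × 30 = 1800.00, centroid at (46.00, 15.00).
gusset: A = ½·48·72 = 1728.00, centroid at (32.00, 54.00).
ΣA = 6408.00 cm², ΣAX̄ = 161136.00 cm³, ΣAȲ = 379512.00 cm³.
X̄ = 161136.00/6408.00 = 25.15 cm; Ȳ = 379512.00/6408.00 = 59.22 cm.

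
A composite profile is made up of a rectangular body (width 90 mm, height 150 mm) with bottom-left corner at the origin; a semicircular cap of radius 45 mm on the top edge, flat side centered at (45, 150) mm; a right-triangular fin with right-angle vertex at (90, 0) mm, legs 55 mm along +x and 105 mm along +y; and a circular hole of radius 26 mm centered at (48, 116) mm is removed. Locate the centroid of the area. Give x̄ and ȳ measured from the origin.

Part | A | x̄ᵢ | ȳᵢ | A·x̄ᵢ | A·ȳᵢ
rectangular body | 13500.00 | 45.00 | 75.00 | 607500.00 | 1012500.00
semicircular top | 3180.86 | 45.00 | 169.10 | 143138.82 | 537879.38
triangular fin | 2887.50 | 108.33 | 35.00 | 312812.50 | 101062.50
hole | -2123.72 | 48.00 | 116.00 | -101938.40 | -246351.13
Σ | 17444.65 |  |  | 961512.92 | 1405090.75
x̄ = 961512.92 / 17444.65 = 55.12 mm
ȳ = 1405090.75 / 17444.65 = 80.55 mm

x̄ = 55.12 mm, ȳ = 80.55 mm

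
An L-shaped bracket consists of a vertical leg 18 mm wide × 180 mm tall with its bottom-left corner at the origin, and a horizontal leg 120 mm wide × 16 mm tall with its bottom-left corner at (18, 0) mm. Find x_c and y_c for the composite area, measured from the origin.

Part | A | x̄ᵢ | ȳᵢ | A·x̄ᵢ | A·ȳᵢ
vertical leg | 3240.00 | 9.00 | 90.00 | 29160.00 | 291600.00
horizontal leg | 1920.00 | 78.00 | 8.00 | 149760.00 | 15360.00
Σ | 5160.00 |  |  | 178920.00 | 306960.00
x_c = 178920.00 / 5160.00 = 34.67 mm
y_c = 306960.00 / 5160.00 = 59.49 mm

x_c = 34.67 mm, y_c = 59.49 mm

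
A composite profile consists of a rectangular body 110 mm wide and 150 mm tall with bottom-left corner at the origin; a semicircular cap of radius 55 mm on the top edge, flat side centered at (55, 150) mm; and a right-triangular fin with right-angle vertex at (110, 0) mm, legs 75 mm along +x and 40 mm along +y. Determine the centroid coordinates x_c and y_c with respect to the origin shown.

x_c = 60.27 mm, y_c = 91.47 mm

rectangular body: A = 110 × 150 = 16500.00, centroid at (55.00, 75.00).
semicircular top: A = ½π·55² = 4751.66, centroid at (55.00, 173.34).
triangular fin: A = ½·75·40 = 1500.00, centroid at (135.00, 13.33).
ΣA = 22751.66 mm²
ΣAx_c = (16500.00)(55.00) + (4751.66)(55.00) + (1500.00)(135.00) = 1371341.24 mm³
ΣAy_c = (16500.00)(75.00) + (4751.66)(173.34) + (1500.00)(13.33) = 2081165.50 mm³
x_c = 1371341.24 / 22751.66 = 60.27 mm
y_c = 2081165.50 / 22751.66 = 91.47 mm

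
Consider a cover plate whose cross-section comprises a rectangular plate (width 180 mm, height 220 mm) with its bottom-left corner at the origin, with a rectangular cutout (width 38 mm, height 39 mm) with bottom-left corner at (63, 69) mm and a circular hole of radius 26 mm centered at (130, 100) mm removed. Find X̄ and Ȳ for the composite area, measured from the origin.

Part | A | x̄ᵢ | ȳᵢ | A·x̄ᵢ | A·ȳᵢ
plate | 39600.00 | 90.00 | 110.00 | 3564000.00 | 4356000.00
hole 1 | -1482.00 | 82.00 | 88.50 | -121524.00 | -131157.00
hole 2 | -2123.72 | 130.00 | 100.00 | -276083.16 | -212371.66
Σ | 35994.28 |  |  | 3166392.84 | 4012471.34
X̄ = 3166392.84 / 35994.28 = 87.97 mm
Ȳ = 4012471.34 / 35994.28 = 111.48 mm

X̄ = 87.97 mm, Ȳ = 111.48 mm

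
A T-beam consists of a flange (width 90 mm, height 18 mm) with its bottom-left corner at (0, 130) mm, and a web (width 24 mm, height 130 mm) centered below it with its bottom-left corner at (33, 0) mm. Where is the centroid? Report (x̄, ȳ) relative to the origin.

web: A = 24 × 130 = 3120.00, centroid at (45.00, 65.00).
flange: A = 90 × 18 = 1620.00, centroid at (45.00, 139.00).
ΣA = 4740.00 mm², ΣAx̄ = 213300.00 mm³, ΣAȳ = 427980.00 mm³.
x̄ = 213300.00/4740.00 = 45.00 mm; ȳ = 427980.00/4740.00 = 90.29 mm.

x̄ = 45.00 mm, ȳ = 90.29 mm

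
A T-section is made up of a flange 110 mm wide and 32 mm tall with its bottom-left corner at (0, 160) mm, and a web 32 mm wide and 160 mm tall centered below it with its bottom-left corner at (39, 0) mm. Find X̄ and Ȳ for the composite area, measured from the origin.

Part | A | x̄ᵢ | ȳᵢ | A·x̄ᵢ | A·ȳᵢ
web | 5120.00 | 55.00 | 80.00 | 281600.00 | 409600.00
flange | 3520.00 | 55.00 | 176.00 | 193600.00 | 619520.00
Σ | 8640.00 |  |  | 475200.00 | 1029120.00
X̄ = 475200.00 / 8640.00 = 55.00 mm
Ȳ = 1029120.00 / 8640.00 = 119.11 mm

X̄ = 55.00 mm, Ȳ = 119.11 mm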